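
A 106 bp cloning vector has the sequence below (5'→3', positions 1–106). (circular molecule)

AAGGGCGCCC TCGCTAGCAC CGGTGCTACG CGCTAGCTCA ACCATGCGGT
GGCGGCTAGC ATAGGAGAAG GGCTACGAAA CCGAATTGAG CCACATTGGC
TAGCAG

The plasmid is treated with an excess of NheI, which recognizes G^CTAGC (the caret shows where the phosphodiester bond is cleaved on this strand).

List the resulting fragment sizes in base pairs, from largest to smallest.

44, 23, 20, 19 bp

NheI sites (GCTAGC) start at positions 13, 32, 55, 99.
NheI cuts after the first base of each site, so after positions 13, 32, 55, 99.
Circular molecule, 4 cuts → 4 fragments:
  14–32 → 19 bp
  33–55 → 23 bp
  56–99 → 44 bp
  100–106 then 1–13 → 7 + 13 = 20 bp
Sorted largest to smallest: 44, 23, 20, 19 bp.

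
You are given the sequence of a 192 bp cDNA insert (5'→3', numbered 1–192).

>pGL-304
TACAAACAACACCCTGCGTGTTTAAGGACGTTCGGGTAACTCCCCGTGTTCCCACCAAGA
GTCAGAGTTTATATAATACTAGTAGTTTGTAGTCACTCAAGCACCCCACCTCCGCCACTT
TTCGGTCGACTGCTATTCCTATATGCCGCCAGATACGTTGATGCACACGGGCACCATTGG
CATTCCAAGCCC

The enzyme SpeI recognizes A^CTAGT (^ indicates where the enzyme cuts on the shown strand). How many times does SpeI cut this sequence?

1

ACTAGT occurs starting at position 78.
SpeI cuts at 1 site.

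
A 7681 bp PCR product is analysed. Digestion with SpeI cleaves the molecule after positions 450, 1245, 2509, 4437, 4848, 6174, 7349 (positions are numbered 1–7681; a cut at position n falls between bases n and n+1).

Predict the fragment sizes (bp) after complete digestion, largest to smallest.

Linear molecule, 7 cuts → 8 fragments:
  450 − 0 = 450 bp
  1245 − 450 = 795 bp
  2509 − 1245 = 1264 bp
  4437 − 2509 = 1928 bp
  4848 − 4437 = 411 bp
  6174 − 4848 = 1326 bp
  7349 − 6174 = 1175 bp
  7681 − 7349 = 332 bp
Sorted largest to smallest: 1928, 1326, 1264, 1175, 795, 450, 411, 332 bp.

1928, 1326, 1264, 1175, 795, 450, 411, 332 bp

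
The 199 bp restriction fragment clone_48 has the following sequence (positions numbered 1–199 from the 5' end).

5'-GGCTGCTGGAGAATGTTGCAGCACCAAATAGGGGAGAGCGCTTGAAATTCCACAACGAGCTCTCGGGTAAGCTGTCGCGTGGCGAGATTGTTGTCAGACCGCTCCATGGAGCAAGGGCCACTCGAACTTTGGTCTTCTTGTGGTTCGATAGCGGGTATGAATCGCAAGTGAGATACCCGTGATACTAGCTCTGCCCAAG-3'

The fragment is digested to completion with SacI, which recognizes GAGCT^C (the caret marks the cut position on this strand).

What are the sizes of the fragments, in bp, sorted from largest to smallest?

The SacI site (GAGCTC) starts at position 57.
SacI cuts after base 5 of each site (before the last base), so after position 61.
Linear molecule, 1 cut → 2 fragments:
  1–61 → 61 bp
  62–199 → 138 bp
Sorted largest to smallest: 138, 61 bp.

138, 61 bp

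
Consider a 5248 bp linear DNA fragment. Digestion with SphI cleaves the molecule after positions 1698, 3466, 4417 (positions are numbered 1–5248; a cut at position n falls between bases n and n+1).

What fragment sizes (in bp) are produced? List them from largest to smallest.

1768, 1698, 951, 831 bp

Linear molecule, 3 cuts → 4 fragments:
  1698 − 0 = 1698 bp
  3466 − 1698 = 1768 bp
  4417 − 3466 = 951 bp
  5248 − 4417 = 831 bp
Sorted largest to smallest: 1768, 1698, 951, 831 bp.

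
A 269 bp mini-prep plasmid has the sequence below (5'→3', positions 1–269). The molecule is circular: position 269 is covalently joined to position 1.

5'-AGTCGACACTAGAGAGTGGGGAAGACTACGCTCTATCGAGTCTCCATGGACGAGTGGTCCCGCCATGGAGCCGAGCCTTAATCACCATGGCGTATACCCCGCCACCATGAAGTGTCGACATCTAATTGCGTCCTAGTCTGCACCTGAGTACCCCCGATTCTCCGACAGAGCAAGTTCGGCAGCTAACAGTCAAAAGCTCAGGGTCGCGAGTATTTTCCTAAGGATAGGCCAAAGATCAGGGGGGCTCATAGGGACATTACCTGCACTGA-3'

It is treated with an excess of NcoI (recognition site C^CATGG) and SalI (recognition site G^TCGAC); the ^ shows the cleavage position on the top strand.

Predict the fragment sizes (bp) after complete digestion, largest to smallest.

157, 42, 29, 22, 19 bp

NcoI sites (CCATGG) start at positions 44, 63, 85.
NcoI cuts after the first base of each site, so after positions 44, 63, 85.
SalI sites (GTCGAC) start at positions 2, 114.
SalI cuts after the first base of each site, so after positions 2, 114.
Combined cut positions: 2, 44, 63, 85, 114.
Circular molecule, 5 cuts → 5 fragments:
  3–44 → 42 bp
  45–63 → 19 bp
  64–85 → 22 bp
  86–114 → 29 bp
  115–269 then 1–2 → 155 + 2 = 157 bp
Sorted largest to smallest: 157, 42, 29, 22, 19 bp.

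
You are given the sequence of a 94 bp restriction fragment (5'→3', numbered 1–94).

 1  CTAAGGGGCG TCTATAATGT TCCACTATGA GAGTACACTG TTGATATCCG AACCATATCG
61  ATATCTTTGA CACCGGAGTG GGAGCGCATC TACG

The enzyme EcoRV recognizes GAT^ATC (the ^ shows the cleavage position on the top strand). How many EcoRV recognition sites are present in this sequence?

2

GATATC occurs starting at positions 43, 60.
EcoRV cuts at 2 sites.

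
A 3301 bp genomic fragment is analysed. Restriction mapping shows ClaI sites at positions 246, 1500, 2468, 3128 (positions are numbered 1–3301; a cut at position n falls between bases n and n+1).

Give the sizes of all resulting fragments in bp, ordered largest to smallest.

Linear molecule, 4 cuts → 5 fragments:
  246 − 0 = 246 bp
  1500 − 246 = 1254 bp
  2468 − 1500 = 968 bp
  3128 − 2468 = 660 bp
  3301 − 3128 = 173 bp
Sorted largest to smallest: 1254, 968, 660, 246, 173 bp.

1254, 968, 660, 246, 173 bp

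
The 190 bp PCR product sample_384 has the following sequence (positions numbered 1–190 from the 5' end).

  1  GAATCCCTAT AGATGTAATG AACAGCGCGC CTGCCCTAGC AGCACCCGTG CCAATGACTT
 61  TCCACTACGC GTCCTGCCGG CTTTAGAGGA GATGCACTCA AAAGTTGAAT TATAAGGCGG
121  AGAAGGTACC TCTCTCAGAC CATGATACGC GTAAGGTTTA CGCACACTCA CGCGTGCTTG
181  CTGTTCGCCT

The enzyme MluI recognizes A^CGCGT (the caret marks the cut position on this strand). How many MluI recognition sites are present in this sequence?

3

ACGCGT occurs starting at positions 67, 147, 170.
MluI cuts at 3 sites.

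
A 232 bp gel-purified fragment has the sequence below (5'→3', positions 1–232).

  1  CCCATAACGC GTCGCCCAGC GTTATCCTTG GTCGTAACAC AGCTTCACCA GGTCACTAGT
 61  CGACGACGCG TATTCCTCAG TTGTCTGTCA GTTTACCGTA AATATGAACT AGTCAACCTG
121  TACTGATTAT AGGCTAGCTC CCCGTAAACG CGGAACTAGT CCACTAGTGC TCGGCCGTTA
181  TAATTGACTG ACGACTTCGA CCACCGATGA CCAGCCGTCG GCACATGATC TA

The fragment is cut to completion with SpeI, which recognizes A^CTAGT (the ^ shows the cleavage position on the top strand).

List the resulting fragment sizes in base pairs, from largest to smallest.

69, 55, 53, 47, 8 bp

SpeI sites (ACTAGT) start at positions 55, 108, 155, 163.
SpeI cuts after the first base of each site, so after positions 55, 108, 155, 163.
Linear molecule, 4 cuts → 5 fragments:
  1–55 → 55 bp
  56–108 → 53 bp
  109–155 → 47 bp
  156–163 → 8 bp
  164–232 → 69 bp
Sorted largest to smallest: 69, 55, 53, 47, 8 bp.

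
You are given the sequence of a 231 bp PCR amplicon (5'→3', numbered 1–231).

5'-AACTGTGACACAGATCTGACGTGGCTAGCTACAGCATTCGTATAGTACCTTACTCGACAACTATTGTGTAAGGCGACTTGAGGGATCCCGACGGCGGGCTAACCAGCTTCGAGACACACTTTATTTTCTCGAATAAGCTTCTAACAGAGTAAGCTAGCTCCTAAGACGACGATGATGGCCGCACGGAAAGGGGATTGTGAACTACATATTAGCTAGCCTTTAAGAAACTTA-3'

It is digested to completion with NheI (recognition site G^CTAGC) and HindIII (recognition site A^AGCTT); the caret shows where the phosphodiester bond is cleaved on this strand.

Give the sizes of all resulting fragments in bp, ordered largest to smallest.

NheI sites (GCTAGC) start at positions 24, 153, 212.
NheI cuts after the first base of each site, so after positions 24, 153, 212.
The HindIII site (AAGCTT) starts at position 135.
HindIII cuts after the first base of each site, so after position 135.
Combined cut positions: 24, 135, 153, 212.
Linear molecule, 4 cuts → 5 fragments:
  1–24 → 24 bp
  25–135 → 111 bp
  136–153 → 18 bp
  154–212 → 59 bp
  213–231 → 19 bp
Sorted largest to smallest: 111, 59, 24, 19, 18 bp.

111, 59, 24, 19, 18 bp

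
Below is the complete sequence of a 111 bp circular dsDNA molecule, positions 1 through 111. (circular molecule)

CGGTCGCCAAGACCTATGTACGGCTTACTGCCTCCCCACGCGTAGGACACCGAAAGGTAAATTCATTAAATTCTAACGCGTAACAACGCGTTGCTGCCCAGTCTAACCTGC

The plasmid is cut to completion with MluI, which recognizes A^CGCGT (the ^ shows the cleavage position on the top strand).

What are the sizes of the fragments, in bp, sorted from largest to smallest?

63, 38, 10 bp

MluI sites (ACGCGT) start at positions 38, 76, 86.
MluI cuts after the first base of each site, so after positions 38, 76, 86.
Circular molecule, 3 cuts → 3 fragments:
  39–76 → 38 bp
  77–86 → 10 bp
  87–111 then 1–38 → 25 + 38 = 63 bp
Sorted largest to smallest: 63, 38, 10 bp.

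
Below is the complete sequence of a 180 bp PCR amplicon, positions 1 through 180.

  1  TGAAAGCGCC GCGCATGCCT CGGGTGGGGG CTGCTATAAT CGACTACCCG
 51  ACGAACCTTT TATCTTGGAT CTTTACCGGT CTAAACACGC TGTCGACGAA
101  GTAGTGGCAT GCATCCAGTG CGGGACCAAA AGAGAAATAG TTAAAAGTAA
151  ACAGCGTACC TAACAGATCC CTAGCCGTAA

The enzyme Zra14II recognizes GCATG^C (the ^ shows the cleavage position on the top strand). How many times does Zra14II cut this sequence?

2

GCATGC occurs starting at positions 13, 107.
Zra14II cuts at 2 sites.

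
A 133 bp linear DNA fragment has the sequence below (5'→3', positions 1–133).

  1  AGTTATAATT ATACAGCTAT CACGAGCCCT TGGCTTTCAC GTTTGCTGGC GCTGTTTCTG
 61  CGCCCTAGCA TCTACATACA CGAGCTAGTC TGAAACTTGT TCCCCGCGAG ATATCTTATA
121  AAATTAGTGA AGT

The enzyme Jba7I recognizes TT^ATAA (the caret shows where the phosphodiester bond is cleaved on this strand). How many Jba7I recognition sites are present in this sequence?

2

TTATAA occurs starting at positions 3, 116.
Jba7I cuts at 2 sites.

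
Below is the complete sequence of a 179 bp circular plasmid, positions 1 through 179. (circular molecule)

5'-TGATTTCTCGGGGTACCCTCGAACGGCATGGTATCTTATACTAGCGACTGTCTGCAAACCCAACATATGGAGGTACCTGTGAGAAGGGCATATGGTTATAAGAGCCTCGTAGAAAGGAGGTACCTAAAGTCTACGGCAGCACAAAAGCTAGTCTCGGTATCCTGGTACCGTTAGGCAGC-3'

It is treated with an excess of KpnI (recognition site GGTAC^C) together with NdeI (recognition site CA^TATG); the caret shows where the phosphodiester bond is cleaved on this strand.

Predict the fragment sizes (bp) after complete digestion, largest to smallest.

KpnI sites (GGTACC) start at positions 12, 72, 119, 164.
KpnI cuts after base 5 of each site (before the last base), so after positions 16, 76, 123, 168.
NdeI sites (CATATG) start at positions 64, 89.
NdeI cuts after base 2 of each site, so after positions 65, 90.
Combined cut positions: 16, 65, 76, 90, 123, 168.
Circular molecule, 6 cuts → 6 fragments:
  17–65 → 49 bp
  66–76 → 11 bp
  77–90 → 14 bp
  91–123 → 33 bp
  124–168 → 45 bp
  169–179 then 1–16 → 11 + 16 = 27 bp
Sorted largest to smallest: 49, 45, 33, 27, 14, 11 bp.

49, 45, 33, 27, 14, 11 bp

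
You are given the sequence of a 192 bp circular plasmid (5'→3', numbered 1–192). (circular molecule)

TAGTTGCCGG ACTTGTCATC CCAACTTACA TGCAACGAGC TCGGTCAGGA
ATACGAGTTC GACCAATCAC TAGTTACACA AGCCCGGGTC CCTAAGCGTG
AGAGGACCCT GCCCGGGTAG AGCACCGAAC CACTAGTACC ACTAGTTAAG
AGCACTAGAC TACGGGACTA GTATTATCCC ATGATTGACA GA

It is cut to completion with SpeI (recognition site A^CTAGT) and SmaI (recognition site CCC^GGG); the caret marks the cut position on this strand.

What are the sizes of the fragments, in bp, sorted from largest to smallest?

94, 29, 26, 18, 16, 9 bp

SpeI sites (ACTAGT) start at positions 69, 132, 141, 167.
SpeI cuts after the first base of each site, so after positions 69, 132, 141, 167.
SmaI sites (CCCGGG) start at positions 83, 112.
SmaI cuts after base 3 of each site, so after positions 85, 114.
Combined cut positions: 69, 85, 114, 132, 141, 167.
Circular molecule, 6 cuts → 6 fragments:
  70–85 → 16 bp
  86–114 → 29 bp
  115–132 → 18 bp
  133–141 → 9 bp
  142–167 → 26 bp
  168–192 then 1–69 → 25 + 69 = 94 bp
Sorted largest to smallest: 94, 29, 26, 18, 16, 9 bp.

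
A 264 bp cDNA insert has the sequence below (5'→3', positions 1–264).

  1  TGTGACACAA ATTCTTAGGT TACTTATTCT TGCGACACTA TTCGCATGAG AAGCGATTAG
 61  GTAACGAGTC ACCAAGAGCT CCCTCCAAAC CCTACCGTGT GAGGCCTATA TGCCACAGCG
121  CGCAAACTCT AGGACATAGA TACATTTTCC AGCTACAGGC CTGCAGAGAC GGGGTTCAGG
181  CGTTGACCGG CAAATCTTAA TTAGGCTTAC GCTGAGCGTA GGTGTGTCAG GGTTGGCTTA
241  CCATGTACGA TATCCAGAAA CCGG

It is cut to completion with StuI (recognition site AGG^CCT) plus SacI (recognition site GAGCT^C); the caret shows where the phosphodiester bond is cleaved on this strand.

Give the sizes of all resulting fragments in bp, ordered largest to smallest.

StuI sites (AGGCCT) start at positions 102, 157.
StuI cuts after base 3 of each site, so after positions 104, 159.
The SacI site (GAGCTC) starts at position 76.
SacI cuts after base 5 of each site (before the last base), so after position 80.
Combined cut positions: 80, 104, 159.
Linear molecule, 3 cuts → 4 fragments:
  1–80 → 80 bp
  81–104 → 24 bp
  105–159 → 55 bp
  160–264 → 105 bp
Sorted largest to smallest: 105, 80, 55, 24 bp.

105, 80, 55, 24 bp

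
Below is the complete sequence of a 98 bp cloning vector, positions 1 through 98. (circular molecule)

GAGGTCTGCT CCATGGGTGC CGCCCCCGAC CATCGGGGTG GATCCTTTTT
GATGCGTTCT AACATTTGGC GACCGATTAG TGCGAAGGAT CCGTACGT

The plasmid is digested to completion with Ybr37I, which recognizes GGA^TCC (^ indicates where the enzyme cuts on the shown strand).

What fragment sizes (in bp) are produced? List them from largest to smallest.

Ybr37I sites (GGATCC) start at positions 40, 87.
Ybr37I cuts after base 3 of each site, so after positions 42, 89.
Circular molecule, 2 cuts → 2 fragments:
  43–89 → 47 bp
  90–98 then 1–42 → 9 + 42 = 51 bp
Sorted largest to smallest: 51, 47 bp.

51, 47 bp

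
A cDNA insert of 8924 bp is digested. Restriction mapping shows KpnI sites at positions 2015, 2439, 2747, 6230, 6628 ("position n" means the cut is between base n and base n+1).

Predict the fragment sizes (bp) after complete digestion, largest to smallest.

Linear molecule, 5 cuts → 6 fragments:
  2015 − 0 = 2015 bp
  2439 − 2015 = 424 bp
  2747 − 2439 = 308 bp
  6230 − 2747 = 3483 bp
  6628 − 6230 = 398 bp
  8924 − 6628 = 2296 bp
Sorted largest to smallest: 3483, 2296, 2015, 424, 398, 308 bp.

3483, 2296, 2015, 424, 398, 308 bp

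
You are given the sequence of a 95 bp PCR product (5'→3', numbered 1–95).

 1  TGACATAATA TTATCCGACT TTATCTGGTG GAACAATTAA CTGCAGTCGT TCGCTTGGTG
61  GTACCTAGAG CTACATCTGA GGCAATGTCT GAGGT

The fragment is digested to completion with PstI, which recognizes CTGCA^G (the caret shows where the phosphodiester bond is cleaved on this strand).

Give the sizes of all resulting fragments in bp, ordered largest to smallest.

The PstI site (CTGCAG) starts at position 41.
PstI cuts after base 5 of each site (before the last base), so after position 45.
Linear molecule, 1 cut → 2 fragments:
  1–45 → 45 bp
  46–95 → 50 bp
Sorted largest to smallest: 50, 45 bp.

50, 45 bp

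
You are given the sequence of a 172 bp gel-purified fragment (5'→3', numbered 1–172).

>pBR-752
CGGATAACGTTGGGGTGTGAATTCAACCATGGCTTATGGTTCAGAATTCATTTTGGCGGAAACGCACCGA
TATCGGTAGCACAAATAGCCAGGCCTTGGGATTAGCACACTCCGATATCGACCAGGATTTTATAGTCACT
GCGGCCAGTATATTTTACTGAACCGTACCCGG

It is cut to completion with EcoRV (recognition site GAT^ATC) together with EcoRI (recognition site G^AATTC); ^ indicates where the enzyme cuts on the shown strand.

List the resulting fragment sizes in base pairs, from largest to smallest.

EcoRV sites (GATATC) start at positions 69, 114.
EcoRV cuts after base 3 of each site, so after positions 71, 116.
EcoRI sites (GAATTC) start at positions 19, 44.
EcoRI cuts after the first base of each site, so after positions 19, 44.
Combined cut positions: 19, 44, 71, 116.
Linear molecule, 4 cuts → 5 fragments:
  1–19 → 19 bp
  20–44 → 25 bp
  45–71 → 27 bp
  72–116 → 45 bp
  117–172 → 56 bp
Sorted largest to smallest: 56, 45, 27, 25, 19 bp.

56, 45, 27, 25, 19 bp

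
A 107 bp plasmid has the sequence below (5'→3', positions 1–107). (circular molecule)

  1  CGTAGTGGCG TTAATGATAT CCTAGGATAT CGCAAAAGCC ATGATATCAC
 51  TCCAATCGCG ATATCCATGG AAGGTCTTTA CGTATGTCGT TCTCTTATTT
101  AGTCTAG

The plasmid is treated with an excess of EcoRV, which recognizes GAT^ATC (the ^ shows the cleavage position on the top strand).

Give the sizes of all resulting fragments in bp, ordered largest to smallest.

63, 17, 17, 10 bp

EcoRV sites (GATATC) start at positions 16, 26, 43, 60.
EcoRV cuts after base 3 of each site, so after positions 18, 28, 45, 62.
Circular molecule, 4 cuts → 4 fragments:
  19–28 → 10 bp
  29–45 → 17 bp
  46–62 → 17 bp
  63–107 then 1–18 → 45 + 18 = 63 bp
Sorted largest to smallest: 63, 17, 17, 10 bp.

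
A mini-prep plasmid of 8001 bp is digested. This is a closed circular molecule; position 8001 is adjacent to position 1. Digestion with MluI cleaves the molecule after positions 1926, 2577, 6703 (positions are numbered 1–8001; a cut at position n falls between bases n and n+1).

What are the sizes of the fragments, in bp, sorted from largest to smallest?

4126, 3224, 651 bp

Circular molecule, 3 cuts → 3 fragments:
  2577 − 1926 = 651 bp
  6703 − 2577 = 4126 bp
  wrap: 8001 − 6703 + 1926 = 3224 bp
Sorted largest to smallest: 4126, 3224, 651 bp.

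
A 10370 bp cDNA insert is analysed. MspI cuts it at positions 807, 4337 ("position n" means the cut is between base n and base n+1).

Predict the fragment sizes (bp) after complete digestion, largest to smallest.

6033, 3530, 807 bp

Linear molecule, 2 cuts → 3 fragments:
  807 − 0 = 807 bp
  4337 − 807 = 3530 bp
  10370 − 4337 = 6033 bp
Sorted largest to smallest: 6033, 3530, 807 bp.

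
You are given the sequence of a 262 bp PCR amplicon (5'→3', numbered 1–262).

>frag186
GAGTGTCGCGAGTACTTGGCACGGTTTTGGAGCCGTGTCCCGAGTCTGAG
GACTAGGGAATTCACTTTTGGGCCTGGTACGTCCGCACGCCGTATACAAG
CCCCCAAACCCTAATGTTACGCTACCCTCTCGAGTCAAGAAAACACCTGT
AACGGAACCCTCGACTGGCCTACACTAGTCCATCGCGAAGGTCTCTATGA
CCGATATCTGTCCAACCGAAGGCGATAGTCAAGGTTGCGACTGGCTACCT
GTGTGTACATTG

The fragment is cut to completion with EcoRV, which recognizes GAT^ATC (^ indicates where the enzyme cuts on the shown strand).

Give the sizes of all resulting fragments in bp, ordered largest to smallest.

The EcoRV site (GATATC) starts at position 203.
EcoRV cuts after base 3 of each site, so after position 205.
Linear molecule, 1 cut → 2 fragments:
  1–205 → 205 bp
  206–262 → 57 bp
Sorted largest to smallest: 205, 57 bp.

205, 57 bp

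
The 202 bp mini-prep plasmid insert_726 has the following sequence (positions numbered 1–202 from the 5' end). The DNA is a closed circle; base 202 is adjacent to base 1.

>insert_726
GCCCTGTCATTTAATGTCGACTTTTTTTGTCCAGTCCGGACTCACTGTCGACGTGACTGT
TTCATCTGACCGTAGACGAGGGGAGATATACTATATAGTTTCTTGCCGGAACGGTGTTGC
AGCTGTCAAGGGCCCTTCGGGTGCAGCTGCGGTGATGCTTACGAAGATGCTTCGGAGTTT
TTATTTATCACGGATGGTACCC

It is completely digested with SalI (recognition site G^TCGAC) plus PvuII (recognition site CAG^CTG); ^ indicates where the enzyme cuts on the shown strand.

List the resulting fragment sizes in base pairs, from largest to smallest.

75, 72, 31, 24 bp

SalI sites (GTCGAC) start at positions 16, 47.
SalI cuts after the first base of each site, so after positions 16, 47.
PvuII sites (CAGCTG) start at positions 120, 144.
PvuII cuts after base 3 of each site, so after positions 122, 146.
Combined cut positions: 16, 47, 122, 146.
Circular molecule, 4 cuts → 4 fragments:
  17–47 → 31 bp
  48–122 → 75 bp
  123–146 → 24 bp
  147–202 then 1–16 → 56 + 16 = 72 bp
Sorted largest to smallest: 75, 72, 31, 24 bp.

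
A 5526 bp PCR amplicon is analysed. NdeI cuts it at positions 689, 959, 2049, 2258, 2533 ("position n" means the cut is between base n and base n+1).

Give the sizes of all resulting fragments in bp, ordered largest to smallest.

2993, 1090, 689, 275, 270, 209 bp

Linear molecule, 5 cuts → 6 fragments:
  689 − 0 = 689 bp
  959 − 689 = 270 bp
  2049 − 959 = 1090 bp
  2258 − 2049 = 209 bp
  2533 − 2258 = 275 bp
  5526 − 2533 = 2993 bp
Sorted largest to smallest: 2993, 1090, 689, 275, 270, 209 bp.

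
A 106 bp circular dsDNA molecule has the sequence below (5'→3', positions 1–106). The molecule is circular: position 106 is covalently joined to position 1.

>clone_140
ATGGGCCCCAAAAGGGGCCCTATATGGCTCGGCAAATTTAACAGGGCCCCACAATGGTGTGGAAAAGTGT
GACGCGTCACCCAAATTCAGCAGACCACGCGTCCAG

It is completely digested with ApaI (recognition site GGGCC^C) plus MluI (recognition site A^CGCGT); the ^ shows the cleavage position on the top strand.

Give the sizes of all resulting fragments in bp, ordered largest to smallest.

29, 25, 24, 16, 12 bp

ApaI sites (GGGCCC) start at positions 3, 15, 44.
ApaI cuts after base 5 of each site (before the last base), so after positions 7, 19, 48.
MluI sites (ACGCGT) start at positions 72, 97.
MluI cuts after the first base of each site, so after positions 72, 97.
Combined cut positions: 7, 19, 48, 72, 97.
Circular molecule, 5 cuts → 5 fragments:
  8–19 → 12 bp
  20–48 → 29 bp
  49–72 → 24 bp
  73–97 → 25 bp
  98–106 then 1–7 → 9 + 7 = 16 bp
Sorted largest to smallest: 29, 25, 24, 16, 12 bp.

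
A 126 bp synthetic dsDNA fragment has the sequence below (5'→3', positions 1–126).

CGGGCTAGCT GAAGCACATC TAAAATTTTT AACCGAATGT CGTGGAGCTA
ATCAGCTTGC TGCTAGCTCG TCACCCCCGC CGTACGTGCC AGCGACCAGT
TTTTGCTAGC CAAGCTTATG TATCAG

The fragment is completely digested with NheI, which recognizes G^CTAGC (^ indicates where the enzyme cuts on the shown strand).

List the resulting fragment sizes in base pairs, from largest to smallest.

NheI sites (GCTAGC) start at positions 4, 62, 105.
NheI cuts after the first base of each site, so after positions 4, 62, 105.
Linear molecule, 3 cuts → 4 fragments:
  1–4 → 4 bp
  5–62 → 58 bp
  63–105 → 43 bp
  106–126 → 21 bp
Sorted largest to smallest: 58, 43, 21, 4 bp.

58, 43, 21, 4 bp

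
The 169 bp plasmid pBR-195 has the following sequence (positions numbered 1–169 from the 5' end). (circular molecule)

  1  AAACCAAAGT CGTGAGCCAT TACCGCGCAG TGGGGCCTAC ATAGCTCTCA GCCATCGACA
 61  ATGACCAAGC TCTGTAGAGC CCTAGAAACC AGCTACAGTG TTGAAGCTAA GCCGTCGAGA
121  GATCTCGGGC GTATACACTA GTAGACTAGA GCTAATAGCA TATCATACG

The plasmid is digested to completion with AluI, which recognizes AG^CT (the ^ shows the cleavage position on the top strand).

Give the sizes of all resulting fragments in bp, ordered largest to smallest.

AluI sites (AGCT) start at positions 43, 68, 91, 105, 150.
AluI cuts after base 2 of each site, so after positions 44, 69, 92, 106, 151.
Circular molecule, 5 cuts → 5 fragments:
  45–69 → 25 bp
  70–92 → 23 bp
  93–106 → 14 bp
  107–151 → 45 bp
  152–169 then 1–44 → 18 + 44 = 62 bp
Sorted largest to smallest: 62, 45, 25, 23, 14 bp.

62, 45, 25, 23, 14 bp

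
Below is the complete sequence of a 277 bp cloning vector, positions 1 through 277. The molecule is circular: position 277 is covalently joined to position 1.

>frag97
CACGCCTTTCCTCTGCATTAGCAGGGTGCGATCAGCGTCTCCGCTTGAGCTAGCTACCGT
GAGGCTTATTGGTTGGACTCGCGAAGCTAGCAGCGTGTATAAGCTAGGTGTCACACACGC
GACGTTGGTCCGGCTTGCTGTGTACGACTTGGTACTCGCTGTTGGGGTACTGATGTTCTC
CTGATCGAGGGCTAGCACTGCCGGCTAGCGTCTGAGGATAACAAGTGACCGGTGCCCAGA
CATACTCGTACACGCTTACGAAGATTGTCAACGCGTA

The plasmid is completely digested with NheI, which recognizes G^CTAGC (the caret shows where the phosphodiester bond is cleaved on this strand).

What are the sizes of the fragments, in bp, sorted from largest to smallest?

122, 105, 37, 13 bp

NheI sites (GCTAGC) start at positions 49, 86, 191, 204.
NheI cuts after the first base of each site, so after positions 49, 86, 191, 204.
Circular molecule, 4 cuts → 4 fragments:
  50–86 → 37 bp
  87–191 → 105 bp
  192–204 → 13 bp
  205–277 then 1–49 → 73 + 49 = 122 bp
Sorted largest to smallest: 122, 105, 37, 13 bp.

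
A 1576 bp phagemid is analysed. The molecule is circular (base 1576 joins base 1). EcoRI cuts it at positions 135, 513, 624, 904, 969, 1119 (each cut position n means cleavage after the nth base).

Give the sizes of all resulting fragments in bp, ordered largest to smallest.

592, 378, 280, 150, 111, 65 bp

Circular molecule, 6 cuts → 6 fragments:
  513 − 135 = 378 bp
  624 − 513 = 111 bp
  904 − 624 = 280 bp
  969 − 904 = 65 bp
  1119 − 969 = 150 bp
  wrap: 1576 − 1119 + 135 = 592 bp
Sorted largest to smallest: 592, 378, 280, 150, 111, 65 bp.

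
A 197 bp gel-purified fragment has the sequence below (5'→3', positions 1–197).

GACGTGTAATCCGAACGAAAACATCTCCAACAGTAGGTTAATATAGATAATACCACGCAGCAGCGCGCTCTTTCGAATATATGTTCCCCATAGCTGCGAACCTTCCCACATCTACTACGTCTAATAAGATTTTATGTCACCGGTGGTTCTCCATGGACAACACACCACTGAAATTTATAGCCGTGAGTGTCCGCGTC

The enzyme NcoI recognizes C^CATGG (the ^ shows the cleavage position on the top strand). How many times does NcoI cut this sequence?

CCATGG occurs starting at position 151.
NcoI cuts at 1 site.

1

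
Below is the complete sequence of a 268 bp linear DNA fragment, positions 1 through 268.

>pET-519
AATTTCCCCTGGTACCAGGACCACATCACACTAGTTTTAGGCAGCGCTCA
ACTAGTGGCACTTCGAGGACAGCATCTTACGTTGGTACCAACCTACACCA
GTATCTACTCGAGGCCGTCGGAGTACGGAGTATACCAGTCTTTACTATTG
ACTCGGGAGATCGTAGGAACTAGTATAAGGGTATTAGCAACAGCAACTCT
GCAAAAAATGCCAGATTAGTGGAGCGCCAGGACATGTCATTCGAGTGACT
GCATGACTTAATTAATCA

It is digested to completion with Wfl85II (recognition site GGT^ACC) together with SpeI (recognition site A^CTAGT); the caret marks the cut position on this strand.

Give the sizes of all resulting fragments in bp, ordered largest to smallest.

Wfl85II sites (GGTACC) start at positions 11, 84.
Wfl85II cuts after base 3 of each site, so after positions 13, 86.
SpeI sites (ACTAGT) start at positions 30, 51, 169.
SpeI cuts after the first base of each site, so after positions 30, 51, 169.
Combined cut positions: 13, 30, 51, 86, 169.
Linear molecule, 5 cuts → 6 fragments:
  1–13 → 13 bp
  14–30 → 17 bp
  31–51 → 21 bp
  52–86 → 35 bp
  87–169 → 83 bp
  170–268 → 99 bp
Sorted largest to smallest: 99, 83, 35, 21, 17, 13 bp.

99, 83, 35, 21, 17, 13 bp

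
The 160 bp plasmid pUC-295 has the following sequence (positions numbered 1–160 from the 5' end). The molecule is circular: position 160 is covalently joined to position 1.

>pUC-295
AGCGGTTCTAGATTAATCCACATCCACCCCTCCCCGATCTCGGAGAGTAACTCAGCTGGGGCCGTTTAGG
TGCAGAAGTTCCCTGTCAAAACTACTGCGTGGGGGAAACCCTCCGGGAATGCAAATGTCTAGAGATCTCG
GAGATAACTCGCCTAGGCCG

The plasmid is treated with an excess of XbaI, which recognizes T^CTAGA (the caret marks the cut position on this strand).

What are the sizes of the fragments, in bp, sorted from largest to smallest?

121, 39 bp

XbaI sites (TCTAGA) start at positions 7, 128.
XbaI cuts after the first base of each site, so after positions 7, 128.
Circular molecule, 2 cuts → 2 fragments:
  8–128 → 121 bp
  129–160 then 1–7 → 32 + 7 = 39 bp
Sorted largest to smallest: 121, 39 bp.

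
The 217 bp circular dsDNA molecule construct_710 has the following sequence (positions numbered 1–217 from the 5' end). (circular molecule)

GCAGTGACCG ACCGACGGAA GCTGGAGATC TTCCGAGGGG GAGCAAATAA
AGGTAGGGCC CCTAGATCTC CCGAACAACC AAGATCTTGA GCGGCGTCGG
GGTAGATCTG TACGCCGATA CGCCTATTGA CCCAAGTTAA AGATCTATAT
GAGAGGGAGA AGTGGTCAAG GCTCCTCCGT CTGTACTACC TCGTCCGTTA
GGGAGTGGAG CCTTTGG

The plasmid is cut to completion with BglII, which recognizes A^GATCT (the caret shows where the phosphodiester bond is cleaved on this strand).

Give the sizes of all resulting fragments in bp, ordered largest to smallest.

102, 38, 37, 22, 18 bp

BglII sites (AGATCT) start at positions 26, 64, 82, 104, 141.
BglII cuts after the first base of each site, so after positions 26, 64, 82, 104, 141.
Circular molecule, 5 cuts → 5 fragments:
  27–64 → 38 bp
  65–82 → 18 bp
  83–104 → 22 bp
  105–141 → 37 bp
  142–217 then 1–26 → 76 + 26 = 102 bp
Sorted largest to smallest: 102, 38, 37, 22, 18 bp.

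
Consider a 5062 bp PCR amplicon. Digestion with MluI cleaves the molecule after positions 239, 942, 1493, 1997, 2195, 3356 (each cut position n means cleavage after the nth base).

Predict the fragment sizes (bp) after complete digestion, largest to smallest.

Linear molecule, 6 cuts → 7 fragments:
  239 − 0 = 239 bp
  942 − 239 = 703 bp
  1493 − 942 = 551 bp
  1997 − 1493 = 504 bp
  2195 − 1997 = 198 bp
  3356 − 2195 = 1161 bp
  5062 − 3356 = 1706 bp
Sorted largest to smallest: 1706, 1161, 703, 551, 504, 239, 198 bp.

1706, 1161, 703, 551, 504, 239, 198 bp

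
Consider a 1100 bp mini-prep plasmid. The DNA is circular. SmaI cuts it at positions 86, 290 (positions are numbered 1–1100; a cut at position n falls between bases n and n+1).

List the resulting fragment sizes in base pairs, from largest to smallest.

896, 204 bp

Circular molecule, 2 cuts → 2 fragments:
  290 − 86 = 204 bp
  wrap: 1100 − 290 + 86 = 896 bp
Sorted largest to smallest: 896, 204 bp.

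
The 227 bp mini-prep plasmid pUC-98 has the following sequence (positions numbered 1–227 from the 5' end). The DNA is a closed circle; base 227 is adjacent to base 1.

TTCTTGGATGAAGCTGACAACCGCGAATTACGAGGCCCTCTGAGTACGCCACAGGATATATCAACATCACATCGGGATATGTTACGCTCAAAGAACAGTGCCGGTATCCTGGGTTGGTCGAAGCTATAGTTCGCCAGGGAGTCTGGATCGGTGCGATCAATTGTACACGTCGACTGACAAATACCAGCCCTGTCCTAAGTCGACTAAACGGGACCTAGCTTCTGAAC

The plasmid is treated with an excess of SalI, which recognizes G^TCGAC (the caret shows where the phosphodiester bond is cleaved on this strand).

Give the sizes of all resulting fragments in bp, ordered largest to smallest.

SalI sites (GTCGAC) start at positions 169, 199.
SalI cuts after the first base of each site, so after positions 169, 199.
Circular molecule, 2 cuts → 2 fragments:
  170–199 → 30 bp
  200–227 then 1–169 → 28 + 169 = 197 bp
Sorted largest to smallest: 197, 30 bp.

197, 30 bp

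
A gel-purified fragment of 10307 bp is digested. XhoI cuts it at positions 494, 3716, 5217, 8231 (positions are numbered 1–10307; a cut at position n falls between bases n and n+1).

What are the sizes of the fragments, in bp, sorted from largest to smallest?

Linear molecule, 4 cuts → 5 fragments:
  494 − 0 = 494 bp
  3716 − 494 = 3222 bp
  5217 − 3716 = 1501 bp
  8231 − 5217 = 3014 bp
  10307 − 8231 = 2076 bp
Sorted largest to smallest: 3222, 3014, 2076, 1501, 494 bp.

3222, 3014, 2076, 1501, 494 bp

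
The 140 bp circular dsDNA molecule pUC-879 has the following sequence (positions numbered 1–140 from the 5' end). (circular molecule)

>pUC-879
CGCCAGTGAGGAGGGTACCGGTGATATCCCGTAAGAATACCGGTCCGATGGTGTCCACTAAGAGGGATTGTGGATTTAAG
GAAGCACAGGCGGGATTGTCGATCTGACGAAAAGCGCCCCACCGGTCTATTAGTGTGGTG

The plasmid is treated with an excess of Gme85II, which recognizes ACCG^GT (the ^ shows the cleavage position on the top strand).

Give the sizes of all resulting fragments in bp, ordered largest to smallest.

Gme85II sites (ACCGGT) start at positions 17, 39, 121.
Gme85II cuts after base 4 of each site, so after positions 20, 42, 124.
Circular molecule, 3 cuts → 3 fragments:
  21–42 → 22 bp
  43–124 → 82 bp
  125–140 then 1–20 → 16 + 20 = 36 bp
Sorted largest to smallest: 82, 36, 22 bp.

82, 36, 22 bp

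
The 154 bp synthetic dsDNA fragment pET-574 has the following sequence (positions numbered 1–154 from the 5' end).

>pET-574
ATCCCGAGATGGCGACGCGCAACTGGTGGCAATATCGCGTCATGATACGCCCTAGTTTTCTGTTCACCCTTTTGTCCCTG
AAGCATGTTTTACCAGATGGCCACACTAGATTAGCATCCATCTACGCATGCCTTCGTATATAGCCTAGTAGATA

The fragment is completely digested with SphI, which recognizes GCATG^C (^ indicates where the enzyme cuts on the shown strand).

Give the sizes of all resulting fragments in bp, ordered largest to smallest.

The SphI site (GCATGC) starts at position 126.
SphI cuts after base 5 of each site (before the last base), so after position 130.
Linear molecule, 1 cut → 2 fragments:
  1–130 → 130 bp
  131–154 → 24 bp
Sorted largest to smallest: 130, 24 bp.

130, 24 bp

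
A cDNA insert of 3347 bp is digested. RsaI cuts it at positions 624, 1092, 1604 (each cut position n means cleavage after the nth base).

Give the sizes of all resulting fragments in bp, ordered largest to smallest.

Linear molecule, 3 cuts → 4 fragments:
  624 − 0 = 624 bp
  1092 − 624 = 468 bp
  1604 − 1092 = 512 bp
  3347 − 1604 = 1743 bp
Sorted largest to smallest: 1743, 624, 512, 468 bp.

1743, 624, 512, 468 bp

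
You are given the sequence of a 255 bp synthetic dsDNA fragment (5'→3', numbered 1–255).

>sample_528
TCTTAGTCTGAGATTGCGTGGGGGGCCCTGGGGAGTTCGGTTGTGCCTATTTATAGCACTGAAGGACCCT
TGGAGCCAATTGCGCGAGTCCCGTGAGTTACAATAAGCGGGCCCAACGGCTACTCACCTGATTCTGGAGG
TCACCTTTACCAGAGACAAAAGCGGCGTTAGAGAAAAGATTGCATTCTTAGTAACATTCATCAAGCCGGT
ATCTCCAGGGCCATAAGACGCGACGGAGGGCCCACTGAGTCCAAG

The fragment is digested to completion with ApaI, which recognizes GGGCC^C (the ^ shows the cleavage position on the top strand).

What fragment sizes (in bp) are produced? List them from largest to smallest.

129, 86, 27, 13 bp

ApaI sites (GGGCCC) start at positions 23, 109, 238.
ApaI cuts after base 5 of each site (before the last base), so after positions 27, 113, 242.
Linear molecule, 3 cuts → 4 fragments:
  1–27 → 27 bp
  28–113 → 86 bp
  114–242 → 129 bp
  243–255 → 13 bp
Sorted largest to smallest: 129, 86, 27, 13 bp.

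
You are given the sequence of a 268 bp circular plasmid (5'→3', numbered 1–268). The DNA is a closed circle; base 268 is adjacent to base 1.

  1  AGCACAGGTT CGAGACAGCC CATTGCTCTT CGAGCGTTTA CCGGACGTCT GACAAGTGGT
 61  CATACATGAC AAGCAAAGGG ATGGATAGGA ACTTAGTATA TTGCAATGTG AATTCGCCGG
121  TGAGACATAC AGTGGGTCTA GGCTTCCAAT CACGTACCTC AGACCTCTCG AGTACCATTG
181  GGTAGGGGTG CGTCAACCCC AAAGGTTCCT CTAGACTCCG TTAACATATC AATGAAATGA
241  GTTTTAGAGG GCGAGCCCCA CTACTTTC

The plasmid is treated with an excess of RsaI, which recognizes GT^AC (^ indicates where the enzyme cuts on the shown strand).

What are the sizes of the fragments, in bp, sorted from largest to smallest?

RsaI sites (GTAC) start at positions 154, 172.
RsaI cuts after base 2 of each site, so after positions 155, 173.
Circular molecule, 2 cuts → 2 fragments:
  156–173 → 18 bp
  174–268 then 1–155 → 95 + 155 = 250 bp
Sorted largest to smallest: 250, 18 bp.

250, 18 bp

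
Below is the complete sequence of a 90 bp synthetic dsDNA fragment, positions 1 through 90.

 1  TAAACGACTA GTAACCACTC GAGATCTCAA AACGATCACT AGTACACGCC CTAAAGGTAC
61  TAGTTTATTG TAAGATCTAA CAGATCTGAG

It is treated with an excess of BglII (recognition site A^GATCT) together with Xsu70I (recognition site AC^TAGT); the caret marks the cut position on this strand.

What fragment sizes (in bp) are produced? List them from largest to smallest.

21, 17, 14, 13, 9, 8, 8 bp

BglII sites (AGATCT) start at positions 22, 73, 82.
BglII cuts after the first base of each site, so after positions 22, 73, 82.
Xsu70I sites (ACTAGT) start at positions 7, 38, 59.
Xsu70I cuts after base 2 of each site, so after positions 8, 39, 60.
Combined cut positions: 8, 22, 39, 60, 73, 82.
Linear molecule, 6 cuts → 7 fragments:
  1–8 → 8 bp
  9–22 → 14 bp
  23–39 → 17 bp
  40–60 → 21 bp
  61–73 → 13 bp
  74–82 → 9 bp
  83–90 → 8 bp
Sorted largest to smallest: 21, 17, 14, 13, 9, 8, 8 bp.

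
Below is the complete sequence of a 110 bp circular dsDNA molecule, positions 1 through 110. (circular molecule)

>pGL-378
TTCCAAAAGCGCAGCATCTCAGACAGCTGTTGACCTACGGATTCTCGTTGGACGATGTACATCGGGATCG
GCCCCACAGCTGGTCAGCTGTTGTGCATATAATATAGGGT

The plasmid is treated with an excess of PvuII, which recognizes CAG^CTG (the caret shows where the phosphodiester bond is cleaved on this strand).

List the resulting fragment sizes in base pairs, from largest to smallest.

PvuII sites (CAGCTG) start at positions 24, 77, 85.
PvuII cuts after base 3 of each site, so after positions 26, 79, 87.
Circular molecule, 3 cuts → 3 fragments:
  27–79 → 53 bp
  80–87 → 8 bp
  88–110 then 1–26 → 23 + 26 = 49 bp
Sorted largest to smallest: 53, 49, 8 bp.

53, 49, 8 bp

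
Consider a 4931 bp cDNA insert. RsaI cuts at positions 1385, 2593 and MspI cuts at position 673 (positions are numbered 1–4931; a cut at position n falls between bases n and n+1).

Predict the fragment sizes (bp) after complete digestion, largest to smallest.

2338, 1208, 712, 673 bp

Combined cut positions (sorted): 673, 1385, 2593.
Linear molecule, 3 cuts → 4 fragments:
  673 − 0 = 673 bp
  1385 − 673 = 712 bp
  2593 − 1385 = 1208 bp
  4931 − 2593 = 2338 bp
Sorted largest to smallest: 2338, 1208, 712, 673 bp.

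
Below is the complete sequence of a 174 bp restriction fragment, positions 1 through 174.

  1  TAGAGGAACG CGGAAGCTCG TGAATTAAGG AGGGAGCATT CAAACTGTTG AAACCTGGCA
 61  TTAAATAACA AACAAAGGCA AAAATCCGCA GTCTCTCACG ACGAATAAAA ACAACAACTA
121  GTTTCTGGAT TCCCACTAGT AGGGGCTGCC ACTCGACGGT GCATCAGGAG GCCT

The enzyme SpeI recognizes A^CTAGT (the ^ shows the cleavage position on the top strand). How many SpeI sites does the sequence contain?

2

ACTAGT occurs starting at positions 117, 135.
SpeI cuts at 2 sites.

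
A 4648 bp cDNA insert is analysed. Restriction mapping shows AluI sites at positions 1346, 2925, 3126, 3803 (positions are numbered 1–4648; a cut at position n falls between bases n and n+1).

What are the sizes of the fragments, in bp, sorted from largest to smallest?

1579, 1346, 845, 677, 201 bp

Linear molecule, 4 cuts → 5 fragments:
  1346 − 0 = 1346 bp
  2925 − 1346 = 1579 bp
  3126 − 2925 = 201 bp
  3803 − 3126 = 677 bp
  4648 − 3803 = 845 bp
Sorted largest to smallest: 1579, 1346, 845, 677, 201 bp.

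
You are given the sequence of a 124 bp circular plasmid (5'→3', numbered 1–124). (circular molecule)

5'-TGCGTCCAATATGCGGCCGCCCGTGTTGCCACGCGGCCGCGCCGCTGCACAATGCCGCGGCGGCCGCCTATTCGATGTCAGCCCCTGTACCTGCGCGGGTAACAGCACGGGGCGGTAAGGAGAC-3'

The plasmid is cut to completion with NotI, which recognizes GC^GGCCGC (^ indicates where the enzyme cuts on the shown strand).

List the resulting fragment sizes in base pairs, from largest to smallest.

77, 27, 20 bp

NotI sites (GCGGCCGC) start at positions 13, 33, 60.
NotI cuts after base 2 of each site, so after positions 14, 34, 61.
Circular molecule, 3 cuts → 3 fragments:
  15–34 → 20 bp
  35–61 → 27 bp
  62–124 then 1–14 → 63 + 14 = 77 bp
Sorted largest to smallest: 77, 27, 20 bp.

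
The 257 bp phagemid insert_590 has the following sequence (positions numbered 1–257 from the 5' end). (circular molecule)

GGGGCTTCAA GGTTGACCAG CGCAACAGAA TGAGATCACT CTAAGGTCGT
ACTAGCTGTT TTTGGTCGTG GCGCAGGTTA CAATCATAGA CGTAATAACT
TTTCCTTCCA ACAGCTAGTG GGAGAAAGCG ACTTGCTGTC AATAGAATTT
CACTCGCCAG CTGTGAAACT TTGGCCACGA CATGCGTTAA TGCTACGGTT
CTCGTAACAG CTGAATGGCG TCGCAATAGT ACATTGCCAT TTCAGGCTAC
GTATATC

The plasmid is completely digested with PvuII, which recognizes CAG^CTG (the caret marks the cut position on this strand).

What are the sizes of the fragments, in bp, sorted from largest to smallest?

PvuII sites (CAGCTG) start at positions 158, 208.
PvuII cuts after base 3 of each site, so after positions 160, 210.
Circular molecule, 2 cuts → 2 fragments:
  161–210 → 50 bp
  211–257 then 1–160 → 47 + 160 = 207 bp
Sorted largest to smallest: 207, 50 bp.

207, 50 bp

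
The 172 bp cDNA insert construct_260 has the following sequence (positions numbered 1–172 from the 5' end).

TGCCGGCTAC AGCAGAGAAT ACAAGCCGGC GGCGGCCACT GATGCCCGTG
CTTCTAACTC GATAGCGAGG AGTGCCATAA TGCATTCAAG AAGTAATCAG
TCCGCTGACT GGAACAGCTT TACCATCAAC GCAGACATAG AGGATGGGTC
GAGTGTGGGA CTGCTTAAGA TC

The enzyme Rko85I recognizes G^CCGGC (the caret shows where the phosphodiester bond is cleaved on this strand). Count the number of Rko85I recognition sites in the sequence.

2

GCCGGC occurs starting at positions 2, 25.
Rko85I cuts at 2 sites.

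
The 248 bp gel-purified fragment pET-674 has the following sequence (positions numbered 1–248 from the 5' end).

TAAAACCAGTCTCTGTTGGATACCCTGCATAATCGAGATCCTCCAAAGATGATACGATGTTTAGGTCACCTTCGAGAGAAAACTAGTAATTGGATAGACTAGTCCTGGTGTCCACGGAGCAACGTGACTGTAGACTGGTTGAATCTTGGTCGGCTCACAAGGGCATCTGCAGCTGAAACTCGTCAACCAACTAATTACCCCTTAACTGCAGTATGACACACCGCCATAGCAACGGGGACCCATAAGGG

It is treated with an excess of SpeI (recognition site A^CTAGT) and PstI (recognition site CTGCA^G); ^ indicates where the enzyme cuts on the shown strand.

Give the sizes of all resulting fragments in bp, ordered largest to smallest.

82, 73, 39, 38, 16 bp

SpeI sites (ACTAGT) start at positions 82, 98.
SpeI cuts after the first base of each site, so after positions 82, 98.
PstI sites (CTGCAG) start at positions 167, 206.
PstI cuts after base 5 of each site (before the last base), so after positions 171, 210.
Combined cut positions: 82, 98, 171, 210.
Linear molecule, 4 cuts → 5 fragments:
  1–82 → 82 bp
  83–98 → 16 bp
  99–171 → 73 bp
  172–210 → 39 bp
  211–248 → 38 bp
Sorted largest to smallest: 82, 73, 39, 38, 16 bp.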